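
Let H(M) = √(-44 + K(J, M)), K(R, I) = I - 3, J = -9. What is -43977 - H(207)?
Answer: -43977 - 4*√10 ≈ -43990.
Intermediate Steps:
K(R, I) = -3 + I
H(M) = √(-47 + M) (H(M) = √(-44 + (-3 + M)) = √(-47 + M))
-43977 - H(207) = -43977 - √(-47 + 207) = -43977 - √160 = -43977 - 4*√10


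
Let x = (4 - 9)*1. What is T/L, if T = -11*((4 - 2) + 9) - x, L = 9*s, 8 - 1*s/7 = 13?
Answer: 116/315 ≈ 0.36825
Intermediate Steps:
s = -35 (s = 56 - 7*13 = 56 - 91 = -35)
x = -5 (x = -5*1 = -5)
L = -315 (L = 9*(-35) = -315)
T = -116 (T = -11*((4 - 2) + 9) - 1*(-5) = -11*(2 + 9) + 5 = -11*11 + 5 = -121 + 5 = -116)
T/L = -116/(-315) = -116*(-1/315) = 116/315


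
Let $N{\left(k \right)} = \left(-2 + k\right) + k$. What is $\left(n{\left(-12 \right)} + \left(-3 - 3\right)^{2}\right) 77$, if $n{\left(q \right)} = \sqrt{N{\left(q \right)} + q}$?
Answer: $2772 + 77 i \sqrt{38} \approx 2772.0 + 474.66 i$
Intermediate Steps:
$N{\left(k \right)} = -2 + 2 k$
$n{\left(q \right)} = \sqrt{-2 + 3 q}$ ($n{\left(q \right)} = \sqrt{\left(-2 + 2 q\right) + q} = \sqrt{-2 + 3 q}$)
$\left(n{\left(-12 \right)} + \left(-3 - 3\right)^{2}\right) 77 = \left(\sqrt{-2 + 3 \left(-12\right)} + \left(-3 - 3\right)^{2}\right) 77 = \left(\sqrt{-2 - 36} + \left(-6\right)^{2}\right) 77 = \left(\sqrt{-38} + 36\right) 77 = \left(i \sqrt{38} + 36\right) 77 = \left(36 + i \sqrt{38}\right) 77 = 2772 + 77 i \sqrt{38}$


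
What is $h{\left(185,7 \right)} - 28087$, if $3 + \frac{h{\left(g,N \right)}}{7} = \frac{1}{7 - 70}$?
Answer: $- \frac{252973}{9} \approx -28108.0$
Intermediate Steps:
$h{\left(g,N \right)} = - \frac{190}{9}$ ($h{\left(g,N \right)} = -21 + \frac{7}{7 - 70} = -21 + \frac{7}{-63} = -21 + 7 \left(- \frac{1}{63}\right) = -21 - \frac{1}{9} = - \frac{190}{9}$)
$h{\left(185,7 \right)} - 28087 = - \frac{190}{9} - 28087 = - \frac{252973}{9}$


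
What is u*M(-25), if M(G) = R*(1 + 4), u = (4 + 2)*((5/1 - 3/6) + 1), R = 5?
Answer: 825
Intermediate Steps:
u = 33 (u = 6*((5*1 - 3*⅙) + 1) = 6*((5 - ½) + 1) = 6*(9/2 + 1) = 6*(11/2) = 33)
M(G) = 25 (M(G) = 5*(1 + 4) = 5*5 = 25)
u*M(-25) = 33*25 = 825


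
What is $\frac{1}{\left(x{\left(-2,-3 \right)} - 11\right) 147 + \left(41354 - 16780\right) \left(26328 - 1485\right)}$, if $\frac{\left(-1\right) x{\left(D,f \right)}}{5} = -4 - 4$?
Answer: $\frac{1}{610496145} \approx 1.638 \cdot 10^{-9}$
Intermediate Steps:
$x{\left(D,f \right)} = 40$ ($x{\left(D,f \right)} = - 5 \left(-4 - 4\right) = \left(-5\right) \left(-8\right) = 40$)
$\frac{1}{\left(x{\left(-2,-3 \right)} - 11\right) 147 + \left(41354 - 16780\right) \left(26328 - 1485\right)} = \frac{1}{\left(40 - 11\right) 147 + \left(41354 - 16780\right) \left(26328 - 1485\right)} = \frac{1}{29 \cdot 147 + 24574 \cdot 24843} = \frac{1}{4263 + 610491882} = \frac{1}{610496145}$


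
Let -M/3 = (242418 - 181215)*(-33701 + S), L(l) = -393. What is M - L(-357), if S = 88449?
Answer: -10052225139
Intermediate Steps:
M = -10052225532 (M = -3*(242418 - 181215)*(-33701 + 88449) = -183609*54748 = -3*3350741844 = -10052225532)
M - L(-357) = -10052225532 - 1*(-393) = -10052225532 + 393 = -10052225139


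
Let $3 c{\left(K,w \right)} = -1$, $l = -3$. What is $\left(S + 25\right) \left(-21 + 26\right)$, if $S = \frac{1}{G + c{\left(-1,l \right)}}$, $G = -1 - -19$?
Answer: $\frac{6640}{53} \approx 125.28$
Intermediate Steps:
$c{\left(K,w \right)} = - \frac{1}{3}$ ($c{\left(K,w \right)} = \frac{1}{3} \left(-1\right) = - \frac{1}{3}$)
$G = 18$ ($G = -1 + 19 = 18$)
$S = \frac{3}{53}$ ($S = \frac{1}{18 - \frac{1}{3}} = \frac{1}{\frac{53}{3}} = \frac{3}{53} \approx 0.056604$)
$\left(S + 25\right) \left(-21 + 26\right) = \left(\frac{3}{53} + 25\right) \left(-21 + 26\right) = \frac{1328}{53} \cdot 5 = \frac{6640}{53}$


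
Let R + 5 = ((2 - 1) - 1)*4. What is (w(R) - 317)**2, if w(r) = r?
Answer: 103684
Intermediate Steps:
R = -5 (R = -5 + ((2 - 1) - 1)*4 = -5 + (1 - 1)*4 = -5 + 0*4 = -5 + 0 = -5)
(w(R) - 317)**2 = (-5 - 317)**2 = (-322)**2 = 103684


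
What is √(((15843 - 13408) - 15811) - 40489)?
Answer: 9*I*√665 ≈ 232.09*I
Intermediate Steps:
√(((15843 - 13408) - 15811) - 40489) = √((2435 - 15811) - 40489) = √(-13376 - 40489) = √(-53865) = 9*I*√665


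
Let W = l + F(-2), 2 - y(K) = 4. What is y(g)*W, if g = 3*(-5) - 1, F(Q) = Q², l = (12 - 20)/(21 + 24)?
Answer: -344/45 ≈ -7.6444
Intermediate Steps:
l = -8/45 ≈ -0.17778
g = -16 (g = -15 - 1 = -16)
y(K) = -2 (y(K) = 2 - 1*4 = 2 - 4 = -2)
W = 172/45 (W = -8/45 + (-2)² = -8/45 + 4 = 172/45 ≈ 3.8222)
y(g)*W = -2*172/45 = -344/45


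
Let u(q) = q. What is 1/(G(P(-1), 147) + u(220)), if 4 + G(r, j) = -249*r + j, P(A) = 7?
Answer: -1/1380 ≈ -0.00072464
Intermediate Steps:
G(r, j) = -4 + j - 249*r (G(r, j) = -4 + (-249*r + j) = -4 + (j - 249*r) = -4 + j - 249*r)
1/(G(P(-1), 147) + u(220)) = 1/((-4 + 147 - 249*7) + 220) = 1/((-4 + 147 - 1743) + 220) = 1/(-1600 + 220) = 1/(-1380) = -1/1380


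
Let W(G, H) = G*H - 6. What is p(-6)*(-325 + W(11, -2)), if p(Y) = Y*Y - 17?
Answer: -6707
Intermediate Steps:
W(G, H) = -6 + G*H
p(Y) = -17 + Y² (p(Y) = Y² - 17 = -17 + Y²)
p(-6)*(-325 + W(11, -2)) = (-17 + (-6)²)*(-325 + (-6 + 11*(-2))) = (-17 + 36)*(-325 + (-6 - 22)) = 19*(-325 - 28) = 19*(-353) = -6707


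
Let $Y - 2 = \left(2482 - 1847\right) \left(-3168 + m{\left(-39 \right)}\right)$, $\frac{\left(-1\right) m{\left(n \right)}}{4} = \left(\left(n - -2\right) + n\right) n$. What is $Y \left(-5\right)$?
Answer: $47701190$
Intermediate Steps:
$m{\left(n \right)} = - 4 n \left(2 + 2 n\right)$ ($m{\left(n \right)} = - 4 \left(\left(n - -2\right) + n\right) n = - 4 \left(\left(n + 2\right) + n\right) n = - 4 \left(\left(2 + n\right) + n\right) n = - 4 \left(2 + 2 n\right) n = - 4 n \left(2 + 2 n\right)$)
$Y = -9540238$ ($Y = 2 + \left(2482 - 1847\right) \left(-3168 - - 312 \left(1 - 39\right)\right) = 2 + 635 \left(-3168 - \left(-312\right) \left(-38\right)\right) = 2 + 635 \left(-3168 - 11856\right) = 2 + 635 \left(-15024\right) = 2 - 9540240 = -9540238$)
$Y \left(-5\right) = \left(-9540238\right) \left(-5\right) = 47701190$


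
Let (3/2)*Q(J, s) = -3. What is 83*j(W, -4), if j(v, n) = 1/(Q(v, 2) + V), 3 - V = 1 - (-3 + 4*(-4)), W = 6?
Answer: -83/19 ≈ -4.3684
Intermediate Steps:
Q(J, s) = -2 (Q(J, s) = (2/3)*(-3) = -2)
V = -17 (V = 3 - (1 - (-3 + 4*(-4))) = 3 - (1 - (-3 - 16)) = 3 - (1 - 1*(-19)) = 3 - (1 + 19) = 3 - 1*20 = 3 - 20 = -17)
j(v, n) = -1/19 (j(v, n) = 1/(-2 - 17) = 1/(-19) = -1/19)
83*j(W, -4) = 83*(-1/19) = -83/19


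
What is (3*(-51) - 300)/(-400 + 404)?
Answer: -453/4 ≈ -113.25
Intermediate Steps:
(3*(-51) - 300)/(-400 + 404) = (-153 - 300)/4 = -453*¼ = -453/4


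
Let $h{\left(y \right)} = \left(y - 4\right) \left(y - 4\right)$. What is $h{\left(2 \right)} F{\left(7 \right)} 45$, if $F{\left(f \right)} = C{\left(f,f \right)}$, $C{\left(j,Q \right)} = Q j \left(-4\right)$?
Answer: $-35280$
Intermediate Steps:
$h{\left(y \right)} = \left(-4 + y\right)^{2}$ ($h{\left(y \right)} = \left(-4 + y\right) \left(-4 + y\right) = \left(-4 + y\right)^{2}$)
$C{\left(j,Q \right)} = - 4 Q j$
$F{\left(f \right)} = - 4 f^{2}$ ($F{\left(f \right)} = - 4 f f = - 4 f^{2}$)
$h{\left(2 \right)} F{\left(7 \right)} 45 = \left(-4 + 2\right)^{2} \left(- 4 \cdot 7^{2}\right) 45 = \left(-2\right)^{2} \left(\left(-4\right) 49\right) 45 = 4 \left(-196\right) 45 = \left(-784\right) 45 = -35280$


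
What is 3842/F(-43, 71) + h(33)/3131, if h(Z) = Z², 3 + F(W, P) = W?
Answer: -5989604/72013 ≈ -83.174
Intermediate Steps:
F(W, P) = -3 + W
3842/F(-43, 71) + h(33)/3131 = 3842/(-3 - 43) + 33²/3131 = 3842/(-46) + 1089*(1/3131) = 3842*(-1/46) + 1089/3131 = -1921/23 + 1089/3131 = -5989604/72013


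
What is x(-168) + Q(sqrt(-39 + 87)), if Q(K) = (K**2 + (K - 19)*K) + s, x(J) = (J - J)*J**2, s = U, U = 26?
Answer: 122 - 76*sqrt(3) ≈ -9.6359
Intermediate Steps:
s = 26
x(J) = 0 (x(J) = 0*J**2 = 0)
Q(K) = 26 + K**2 + K*(-19 + K) (Q(K) = (K**2 + (K - 19)*K) + 26 = (K**2 + (-19 + K)*K) + 26 = (K**2 + K*(-19 + K)) + 26 = 26 + K**2 + K*(-19 + K))
x(-168) + Q(sqrt(-39 + 87)) = 0 + (26 - 19*sqrt(-39 + 87) + 2*(sqrt(-39 + 87))**2) = 0 + (26 - 76*sqrt(3) + 2*(sqrt(48))**2) = 0 + (26 - 76*sqrt(3) + 2*(4*sqrt(3))**2) = 0 + (26 - 76*sqrt(3) + 2*48) = 0 + (26 - 76*sqrt(3) + 96) = 0 + (122 - 76*sqrt(3)) = 122 - 76*sqrt(3)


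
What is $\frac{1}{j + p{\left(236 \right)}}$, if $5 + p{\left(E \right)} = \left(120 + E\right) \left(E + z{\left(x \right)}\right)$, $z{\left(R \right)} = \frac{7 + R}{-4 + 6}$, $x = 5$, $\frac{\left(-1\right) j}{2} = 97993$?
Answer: $- \frac{1}{109839} \approx -9.1042 \cdot 10^{-6}$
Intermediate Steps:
$j = -195986$ ($j = \left(-2\right) 97993 = -195986$)
$z{\left(R \right)} = \frac{7}{2} + \frac{R}{2}$ ($z{\left(R \right)} = \frac{7 + R}{2} = \left(7 + R\right) \frac{1}{2} = \frac{7}{2} + \frac{R}{2}$)
$p{\left(E \right)} = -5 + \left(6 + E\right) \left(120 + E\right)$ ($p{\left(E \right)} = -5 + \left(120 + E\right) \left(E + \left(\frac{7}{2} + \frac{1}{2} \cdot 5\right)\right) = -5 + \left(120 + E\right) \left(E + \left(\frac{7}{2} + \frac{5}{2}\right)\right) = -5 + \left(120 + E\right) \left(E + 6\right) = -5 + \left(120 + E\right) \left(6 + E\right) = -5 + \left(6 + E\right) \left(120 + E\right)$)
$\frac{1}{j + p{\left(236 \right)}} = \frac{1}{-195986 + \left(715 + 236^{2} + 126 \cdot 236\right)} = \frac{1}{-195986 + \left(715 + 55696 + 29736\right)} = \frac{1}{-195986 + 86147} = \frac{1}{-109839} = - \frac{1}{109839}$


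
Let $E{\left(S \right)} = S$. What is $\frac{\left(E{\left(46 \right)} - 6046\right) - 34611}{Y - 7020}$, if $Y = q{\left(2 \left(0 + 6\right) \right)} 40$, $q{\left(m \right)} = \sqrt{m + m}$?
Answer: $\frac{4751487}{820700} + \frac{13537 \sqrt{6}}{205175} \approx 5.9512$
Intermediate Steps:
$q{\left(m \right)} = \sqrt{2} \sqrt{m}$ ($q{\left(m \right)} = \sqrt{2 m} = \sqrt{2} \sqrt{m}$)
$Y = 80 \sqrt{6}$ ($Y = \sqrt{2} \sqrt{2 \left(0 + 6\right)} 40 = \sqrt{2} \sqrt{2 \cdot 6} \cdot 40 = \sqrt{2} \sqrt{12} \cdot 40 = \sqrt{2} \cdot 2 \sqrt{3} \cdot 40 = 2 \sqrt{6} \cdot 40 = 80 \sqrt{6} \approx 195.96$)
$\frac{\left(E{\left(46 \right)} - 6046\right) - 34611}{Y - 7020} = \frac{\left(46 - 6046\right) - 34611}{80 \sqrt{6} - 7020} = \frac{-6000 - 34611}{-7020 + 80 \sqrt{6}} = - \frac{40611}{-7020 + 80 \sqrt{6}}$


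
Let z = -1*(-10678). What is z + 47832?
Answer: 58510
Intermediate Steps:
z = 10678
z + 47832 = 10678 + 47832 = 58510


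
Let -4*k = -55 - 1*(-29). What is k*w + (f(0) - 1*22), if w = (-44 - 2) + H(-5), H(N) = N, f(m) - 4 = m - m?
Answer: -699/2 ≈ -349.50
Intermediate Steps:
f(m) = 4 (f(m) = 4 + (m - m) = 4 + 0 = 4)
w = -51 (w = (-44 - 2) - 5 = -46 - 5 = -51)
k = 13/2 (k = -(-55 - 1*(-29))/4 = -(-55 + 29)/4 = -1/4*(-26) = 13/2 ≈ 6.5000)
k*w + (f(0) - 1*22) = (13/2)*(-51) + (4 - 1*22) = -663/2 + (4 - 22) = -663/2 - 18 = -699/2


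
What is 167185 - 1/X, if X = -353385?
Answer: 59080671226/353385 ≈ 1.6719e+5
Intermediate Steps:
167185 - 1/X = 167185 - 1/(-353385) = 167185 - 1*(-1/353385) = 167185 + 1/353385 = 59080671226/353385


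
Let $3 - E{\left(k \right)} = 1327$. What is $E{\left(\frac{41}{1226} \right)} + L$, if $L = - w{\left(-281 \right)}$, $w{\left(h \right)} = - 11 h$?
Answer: $-4415$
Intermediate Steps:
$E{\left(k \right)} = -1324$ ($E{\left(k \right)} = 3 - 1327 = -1324$)
$L = -3091$ ($L = - \left(-11\right) \left(-281\right) = \left(-1\right) 3091 = -3091$)
$E{\left(\frac{41}{1226} \right)} + L = -1324 - 3091 = -4415$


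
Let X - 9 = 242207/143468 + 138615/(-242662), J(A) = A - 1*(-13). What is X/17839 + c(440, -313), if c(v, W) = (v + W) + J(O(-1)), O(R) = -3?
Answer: 42542175181397523/310525540682812 ≈ 137.00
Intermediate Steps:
J(A) = 13 + A (J(A) = A + 13 = 13 + A)
X = 176107852279/17407115908 (X = 9 + (242207/143468 + 138615/(-242662)) = 9 + (242207*(1/143468) + 138615*(-1/242662)) = 9 + (242207/143468 - 138615/242662) = 9 + 19443809107/17407115908 = 176107852279/17407115908 ≈ 10.117)
c(v, W) = 10 + W + v (c(v, W) = (v + W) + (13 - 3) = (W + v) + 10 = 10 + W + v)
X/17839 + c(440, -313) = (176107852279/17407115908)/17839 + (10 - 313 + 440) = (176107852279/17407115908)*(1/17839) + 137 = 176107852279/310525540682812 + 137 = 42542175181397523/310525540682812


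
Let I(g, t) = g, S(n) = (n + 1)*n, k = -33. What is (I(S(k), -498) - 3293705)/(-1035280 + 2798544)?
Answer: -3292649/1763264 ≈ -1.8674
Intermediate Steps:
S(n) = n*(1 + n) (S(n) = (1 + n)*n = n*(1 + n))
(I(S(k), -498) - 3293705)/(-1035280 + 2798544) = (-33*(1 - 33) - 3293705)/(-1035280 + 2798544) = (-33*(-32) - 3293705)/1763264 = (1056 - 3293705)*(1/1763264) = -3292649*1/1763264 = -3292649/1763264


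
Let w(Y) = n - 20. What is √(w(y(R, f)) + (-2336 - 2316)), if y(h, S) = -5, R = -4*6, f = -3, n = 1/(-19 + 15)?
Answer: I*√18689/2 ≈ 68.354*I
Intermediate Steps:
n = -¼ (n = 1/(-4) = -¼ ≈ -0.25000)
R = -24
w(Y) = -81/4 (w(Y) = -¼ - 20 = -81/4)
√(w(y(R, f)) + (-2336 - 2316)) = √(-81/4 + (-2336 - 2316)) = √(-81/4 - 4652) = √(-18689/4) = I*√18689/2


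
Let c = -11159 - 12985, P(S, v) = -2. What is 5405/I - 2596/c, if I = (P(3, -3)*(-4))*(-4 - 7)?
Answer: -8141867/132792 ≈ -61.313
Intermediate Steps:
c = -24144
I = -88 (I = (-2*(-4))*(-4 - 7) = 8*(-11) = -88)
5405/I - 2596/c = 5405/(-88) - 2596/(-24144) = 5405*(-1/88) - 2596*(-1/24144) = -5405/88 + 649/6036 = -8141867/132792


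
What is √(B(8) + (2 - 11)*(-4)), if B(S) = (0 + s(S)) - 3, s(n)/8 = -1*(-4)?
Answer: √65 ≈ 8.0623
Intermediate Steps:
s(n) = 32 (s(n) = 8*(-1*(-4)) = 8*4 = 32)
B(S) = 29 (B(S) = (0 + 32) - 3 = 32 - 3 = 29)
√(B(8) + (2 - 11)*(-4)) = √(29 + (2 - 11)*(-4)) = √(29 - 9*(-4)) = √(29 + 36) = √65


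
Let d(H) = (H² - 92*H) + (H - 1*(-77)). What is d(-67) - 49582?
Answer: -38919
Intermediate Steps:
d(H) = 77 + H² - 91*H (d(H) = (H² - 92*H) + (H + 77) = (H² - 92*H) + (77 + H) = 77 + H² - 91*H)
d(-67) - 49582 = (77 + (-67)² - 91*(-67)) - 49582 = (77 + 4489 + 6097) - 49582 = 10663 - 49582 = -38919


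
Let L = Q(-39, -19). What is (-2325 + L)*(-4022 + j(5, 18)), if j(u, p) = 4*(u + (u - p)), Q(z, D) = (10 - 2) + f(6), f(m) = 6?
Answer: 9368794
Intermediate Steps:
Q(z, D) = 14 (Q(z, D) = (10 - 2) + 6 = 8 + 6 = 14)
L = 14
j(u, p) = -4*p + 8*u (j(u, p) = 4*(-p + 2*u) = -4*p + 8*u)
(-2325 + L)*(-4022 + j(5, 18)) = (-2325 + 14)*(-4022 + (-4*18 + 8*5)) = -2311*(-4022 + (-72 + 40)) = -2311*(-4022 - 32) = -2311*(-4054) = 9368794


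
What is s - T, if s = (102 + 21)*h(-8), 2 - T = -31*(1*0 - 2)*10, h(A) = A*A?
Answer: 8490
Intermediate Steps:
h(A) = A**2
T = -618 (T = 2 - (-31*(1*0 - 2))*10 = 2 - (-31*(0 - 2))*10 = 2 - (-31*(-2))*10 = 2 - 62*10 = 2 - 1*620 = 2 - 620 = -618)
s = 7872 (s = (102 + 21)*(-8)**2 = 123*64 = 7872)
s - T = 7872 - 1*(-618) = 7872 + 618 = 8490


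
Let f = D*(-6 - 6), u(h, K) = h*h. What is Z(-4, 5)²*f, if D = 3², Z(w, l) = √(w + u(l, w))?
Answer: -2268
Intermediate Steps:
u(h, K) = h²
Z(w, l) = √(w + l²)
D = 9
f = -108 (f = 9*(-6 - 6) = 9*(-12) = -108)
Z(-4, 5)²*f = (√(-4 + 5²))²*(-108) = (√(-4 + 25))²*(-108) = (√21)²*(-108) = 21*(-108) = -2268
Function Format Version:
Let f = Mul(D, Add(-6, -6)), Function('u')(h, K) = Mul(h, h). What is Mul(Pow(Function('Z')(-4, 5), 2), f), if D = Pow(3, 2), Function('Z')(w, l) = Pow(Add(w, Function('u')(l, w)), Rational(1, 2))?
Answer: -2268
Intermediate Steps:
Function('u')(h, K) = Pow(h, 2)
Function('Z')(w, l) = Pow(Add(w, Pow(l, 2)), Rational(1, 2))
D = 9
f = -108 (f = Mul(9, Add(-6, -6)) = Mul(9, -12) = -108)
Mul(Pow(Function('Z')(-4, 5), 2), f) = Mul(Pow(Pow(Add(-4, Pow(5, 2)), Rational(1, 2)), 2), -108) = Mul(Pow(Pow(Add(-4, 25), Rational(1, 2)), 2), -108) = Mul(Pow(Pow(21, Rational(1, 2)), 2), -108) = Mul(21, -108) = -2268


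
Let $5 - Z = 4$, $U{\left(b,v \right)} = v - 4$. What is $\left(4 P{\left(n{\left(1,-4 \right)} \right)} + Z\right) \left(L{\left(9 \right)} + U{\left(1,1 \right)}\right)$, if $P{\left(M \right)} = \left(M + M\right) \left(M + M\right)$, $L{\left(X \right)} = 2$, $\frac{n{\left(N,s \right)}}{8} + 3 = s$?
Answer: $-50177$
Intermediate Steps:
$n{\left(N,s \right)} = -24 + 8 s$
$U{\left(b,v \right)} = -4 + v$
$Z = 1$ ($Z = 5 - 4 = 1$)
$P{\left(M \right)} = 4 M^{2}$ ($P{\left(M \right)} = 2 M 2 M = 4 M^{2}$)
$\left(4 P{\left(n{\left(1,-4 \right)} \right)} + Z\right) \left(L{\left(9 \right)} + U{\left(1,1 \right)}\right) = \left(4 \cdot 4 \left(-24 + 8 \left(-4\right)\right)^{2} + 1\right) \left(2 + \left(-4 + 1\right)\right) = \left(4 \cdot 4 \left(-24 - 32\right)^{2} + 1\right) \left(2 - 3\right) = \left(4 \cdot 4 \left(-56\right)^{2} + 1\right) \left(-1\right) = \left(4 \cdot 4 \cdot 3136 + 1\right) \left(-1\right) = \left(4 \cdot 12544 + 1\right) \left(-1\right) = \left(50176 + 1\right) \left(-1\right) = 50177 \left(-1\right) = -50177$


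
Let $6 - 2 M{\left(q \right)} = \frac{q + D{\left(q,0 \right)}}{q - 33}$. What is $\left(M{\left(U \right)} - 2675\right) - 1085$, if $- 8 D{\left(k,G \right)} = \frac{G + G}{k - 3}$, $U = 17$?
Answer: $- \frac{120207}{32} \approx -3756.5$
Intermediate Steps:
$D{\left(k,G \right)} = - \frac{G}{4 \left(-3 + k\right)}$ ($D{\left(k,G \right)} = - \frac{\left(G + G\right) \frac{1}{k - 3}}{8} = - \frac{2 G \frac{1}{-3 + k}}{8} = - \frac{G}{4 \left(-3 + k\right)}$)
$M{\left(q \right)} = 3 - \frac{q}{2 \left(-33 + q\right)}$ ($M{\left(q \right)} = 3 - \frac{\left(q - \frac{0}{-12 + 4 q}\right) \frac{1}{q - 33}}{2} = 3 - \frac{\left(q + 0\right) \frac{1}{-33 + q}}{2} = 3 - \frac{q \frac{1}{-33 + q}}{2} = 3 - \frac{q}{2 \left(-33 + q\right)}$)
$\left(M{\left(U \right)} - 2675\right) - 1085 = \left(\frac{-198 + 5 \cdot 17}{2 \left(-33 + 17\right)} - 2675\right) - 1085 = \left(\frac{-198 + 85}{2 \left(-16\right)} - 2675\right) - 1085 = \left(\frac{1}{2} \left(- \frac{1}{16}\right) \left(-113\right) - 2675\right) - 1085 = \left(\frac{113}{32} - 2675\right) - 1085 = - \frac{85487}{32} - 1085 = - \frac{120207}{32}$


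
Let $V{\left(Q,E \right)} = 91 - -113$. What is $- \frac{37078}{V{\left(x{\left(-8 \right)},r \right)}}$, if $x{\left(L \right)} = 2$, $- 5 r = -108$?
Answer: $- \frac{18539}{102} \approx -181.75$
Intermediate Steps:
$r = \frac{108}{5}$ ($r = \left(- \frac{1}{5}\right) \left(-108\right) = \frac{108}{5} \approx 21.6$)
$V{\left(Q,E \right)} = 204$ ($V{\left(Q,E \right)} = 91 + 113 = 204$)
$- \frac{37078}{V{\left(x{\left(-8 \right)},r \right)}} = - \frac{37078}{204} = \left(-37078\right) \frac{1}{204} = - \frac{18539}{102}$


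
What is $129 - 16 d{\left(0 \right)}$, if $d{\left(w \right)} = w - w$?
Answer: $129$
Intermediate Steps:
$d{\left(w \right)} = 0$
$129 - 16 d{\left(0 \right)} = 129 - 0 = 129 + 0 = 129$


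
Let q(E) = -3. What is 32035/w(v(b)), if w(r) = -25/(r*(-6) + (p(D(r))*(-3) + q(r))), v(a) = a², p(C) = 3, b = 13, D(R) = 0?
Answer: 6573582/5 ≈ 1.3147e+6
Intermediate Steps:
w(r) = -25/(-12 - 6*r) (w(r) = -25/(r*(-6) + (3*(-3) - 3)) = -25/(-6*r + (-9 - 3)) = -25/(-6*r - 12) = -25/(-12 - 6*r))
32035/w(v(b)) = 32035/((25/(6*(2 + 13²)))) = 32035/((25/(6*(2 + 169)))) = 32035/(((25/6)/171)) = 32035/(((25/6)*(1/171))) = 32035/(25/1026) = 32035*(1026/25) = 6573582/5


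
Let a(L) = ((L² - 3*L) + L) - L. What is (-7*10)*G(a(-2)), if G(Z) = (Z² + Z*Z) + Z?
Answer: -14700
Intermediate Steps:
a(L) = L² - 3*L (a(L) = (L² - 2*L) - L = L² - 3*L)
G(Z) = Z + 2*Z² (G(Z) = (Z² + Z²) + Z = 2*Z² + Z = Z + 2*Z²)
(-7*10)*G(a(-2)) = (-7*10)*((-2*(-3 - 2))*(1 + 2*(-2*(-3 - 2)))) = -70*(-2*(-5))*(1 + 2*(-2*(-5))) = -700*(1 + 2*10) = -700*(1 + 20) = -700*21 = -70*210 = -14700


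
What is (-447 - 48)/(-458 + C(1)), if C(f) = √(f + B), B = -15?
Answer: 37785/34963 + 165*I*√14/69926 ≈ 1.0807 + 0.008829*I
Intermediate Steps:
C(f) = √(-15 + f) (C(f) = √(f - 15) = √(-15 + f))
(-447 - 48)/(-458 + C(1)) = (-447 - 48)/(-458 + √(-15 + 1)) = -495/(-458 + √(-14)) = -495/(-458 + I*√14)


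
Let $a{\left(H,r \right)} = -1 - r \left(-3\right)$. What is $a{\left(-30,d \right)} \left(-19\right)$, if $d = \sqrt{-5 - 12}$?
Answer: $19 - 57 i \sqrt{17} \approx 19.0 - 235.02 i$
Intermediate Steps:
$d = i \sqrt{17}$ ($d = \sqrt{-17} = i \sqrt{17} \approx 4.1231 i$)
$a{\left(H,r \right)} = -1 + 3 r$ ($a{\left(H,r \right)} = -1 - - 3 r = -1 + 3 r$)
$a{\left(-30,d \right)} \left(-19\right) = \left(-1 + 3 i \sqrt{17}\right) \left(-19\right) = 19 - 57 i \sqrt{17}$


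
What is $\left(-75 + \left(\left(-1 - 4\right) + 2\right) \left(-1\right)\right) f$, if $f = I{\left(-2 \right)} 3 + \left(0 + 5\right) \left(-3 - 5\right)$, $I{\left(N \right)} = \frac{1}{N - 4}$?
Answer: $2916$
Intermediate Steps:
$I{\left(N \right)} = \frac{1}{-4 + N}$
$f = - \frac{81}{2}$ ($f = \frac{1}{-4 - 2} \cdot 3 + \left(0 + 5\right) \left(-3 - 5\right) = \frac{1}{-6} \cdot 3 + 5 \left(-8\right) = \left(- \frac{1}{6}\right) 3 - 40 = - \frac{1}{2} - 40 = - \frac{81}{2} \approx -40.5$)
$\left(-75 + \left(\left(-1 - 4\right) + 2\right) \left(-1\right)\right) f = \left(-75 + \left(\left(-1 - 4\right) + 2\right) \left(-1\right)\right) \left(- \frac{81}{2}\right) = \left(-75 + \left(-5 + 2\right) \left(-1\right)\right) \left(- \frac{81}{2}\right) = \left(-75 - -3\right) \left(- \frac{81}{2}\right) = \left(-75 + 3\right) \left(- \frac{81}{2}\right) = \left(-72\right) \left(- \frac{81}{2}\right) = 2916$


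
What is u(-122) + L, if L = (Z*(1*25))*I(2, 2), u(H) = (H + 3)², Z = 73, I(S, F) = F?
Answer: 17811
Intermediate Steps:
u(H) = (3 + H)²
L = 3650 (L = (73*(1*25))*2 = (73*25)*2 = 1825*2 = 3650)
u(-122) + L = (3 - 122)² + 3650 = (-119)² + 3650 = 14161 + 3650 = 17811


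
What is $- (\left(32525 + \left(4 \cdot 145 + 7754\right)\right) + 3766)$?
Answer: $-44625$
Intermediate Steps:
$- (\left(32525 + \left(4 \cdot 145 + 7754\right)\right) + 3766) = - (\left(32525 + \left(580 + 7754\right)\right) + 3766) = - (\left(32525 + 8334\right) + 3766) = - (40859 + 3766) = \left(-1\right) 44625 = -44625$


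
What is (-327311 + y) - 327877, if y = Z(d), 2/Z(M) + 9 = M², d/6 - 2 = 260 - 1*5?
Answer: -1557876542938/2377755 ≈ -6.5519e+5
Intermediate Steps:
d = 1542 (d = 12 + 6*(260 - 1*5) = 12 + 6*(260 - 5) = 12 + 6*255 = 12 + 1530 = 1542)
Z(M) = 2/(-9 + M²)
y = 2/2377755 (y = 2/(-9 + 1542²) = 2/(-9 + 2377764) = 2/2377755 ≈ 8.4113e-7)
(-327311 + y) - 327877 = (-327311 + 2/2377755) - 327877 = -778265366803/2377755 - 327877 = -1557876542938/2377755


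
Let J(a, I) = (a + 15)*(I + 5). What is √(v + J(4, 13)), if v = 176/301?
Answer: √31038518/301 ≈ 18.509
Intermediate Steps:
J(a, I) = (5 + I)*(15 + a) (J(a, I) = (15 + a)*(5 + I) = (5 + I)*(15 + a))
v = 176/301 (v = 176*(1/301) = 176/301 ≈ 0.58472)
√(v + J(4, 13)) = √(176/301 + (75 + 5*4 + 15*13 + 13*4)) = √(176/301 + (75 + 20 + 195 + 52)) = √(176/301 + 342) = √(103118/301) = √31038518/301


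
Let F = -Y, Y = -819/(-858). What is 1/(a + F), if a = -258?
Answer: -22/5697 ≈ -0.0038617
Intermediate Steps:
Y = 21/22 (Y = -819*(-1/858) = 21/22 ≈ 0.95455)
F = -21/22 (F = -1*21/22 = -21/22 ≈ -0.95455)
1/(a + F) = 1/(-258 - 21/22) = 1/(-5697/22) = -22/5697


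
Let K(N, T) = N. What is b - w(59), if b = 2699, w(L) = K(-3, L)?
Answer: 2702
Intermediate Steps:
w(L) = -3
b - w(59) = 2699 - 1*(-3) = 2699 + 3 = 2702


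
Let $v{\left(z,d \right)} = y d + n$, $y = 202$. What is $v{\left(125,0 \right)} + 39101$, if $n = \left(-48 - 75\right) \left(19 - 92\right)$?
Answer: $48080$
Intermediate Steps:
$n = 8979$ ($n = \left(-123\right) \left(-73\right) = 8979$)
$v{\left(z,d \right)} = 8979 + 202 d$ ($v{\left(z,d \right)} = 202 d + 8979 = 8979 + 202 d$)
$v{\left(125,0 \right)} + 39101 = \left(8979 + 202 \cdot 0\right) + 39101 = \left(8979 + 0\right) + 39101 = 8979 + 39101 = 48080$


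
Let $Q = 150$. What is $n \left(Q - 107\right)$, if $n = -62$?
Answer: $-2666$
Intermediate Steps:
$n \left(Q - 107\right) = - 62 \left(150 - 107\right) = \left(-62\right) 43 = -2666$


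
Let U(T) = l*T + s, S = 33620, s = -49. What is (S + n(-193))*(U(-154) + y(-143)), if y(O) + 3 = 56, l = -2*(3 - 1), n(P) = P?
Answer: 20724740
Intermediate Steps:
l = -4 (l = -2*2 = -4)
U(T) = -49 - 4*T (U(T) = -4*T - 49 = -49 - 4*T)
y(O) = 53 (y(O) = -3 + 56 = 53)
(S + n(-193))*(U(-154) + y(-143)) = (33620 - 193)*((-49 - 4*(-154)) + 53) = 33427*((-49 + 616) + 53) = 33427*(567 + 53) = 33427*620 = 20724740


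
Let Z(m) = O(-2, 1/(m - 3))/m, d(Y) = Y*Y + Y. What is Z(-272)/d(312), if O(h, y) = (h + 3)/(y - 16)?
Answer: 275/116901263232 ≈ 2.3524e-9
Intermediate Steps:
d(Y) = Y + Y² (d(Y) = Y² + Y = Y + Y²)
O(h, y) = (3 + h)/(-16 + y)
Z(m) = 1/(m*(-16 + 1/(-3 + m))) (Z(m) = ((3 - 2)/(-16 + 1/(m - 3)))/m = (1/(-16 + 1/(-3 + m)))/m = 1/((-16 + 1/(-3 + m))*m) = 1/(m*(-16 + 1/(-3 + m))))
Z(-272)/d(312) = ((3 - 1*(-272))/((-272)*(-49 + 16*(-272))))/((312*(1 + 312))) = (-(3 + 272)/(272*(-49 - 4352)))/((312*313)) = -1/272*275/(-4401)/97656 = -1/272*(-1/4401)*275*(1/97656) = (275/1197072)*(1/97656) = 275/116901263232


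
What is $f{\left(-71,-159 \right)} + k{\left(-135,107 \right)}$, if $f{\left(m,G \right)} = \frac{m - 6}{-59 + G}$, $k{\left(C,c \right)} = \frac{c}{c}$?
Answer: $\frac{295}{218} \approx 1.3532$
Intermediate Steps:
$k{\left(C,c \right)} = 1$
$f{\left(m,G \right)} = \frac{-6 + m}{-59 + G}$
$f{\left(-71,-159 \right)} + k{\left(-135,107 \right)} = \frac{-6 - 71}{-59 - 159} + 1 = \frac{1}{-218} \left(-77\right) + 1 = \left(- \frac{1}{218}\right) \left(-77\right) + 1 = \frac{77}{218} + 1 = \frac{295}{218}$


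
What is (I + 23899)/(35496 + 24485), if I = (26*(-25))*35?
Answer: 1149/59981 ≈ 0.019156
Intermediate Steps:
I = -22750 (I = -650*35 = -22750)
(I + 23899)/(35496 + 24485) = (-22750 + 23899)/(35496 + 24485) = 1149/59981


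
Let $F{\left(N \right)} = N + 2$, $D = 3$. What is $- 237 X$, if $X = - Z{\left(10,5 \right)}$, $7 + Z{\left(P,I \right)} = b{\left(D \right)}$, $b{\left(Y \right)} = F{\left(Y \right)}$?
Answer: $-474$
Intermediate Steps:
$F{\left(N \right)} = 2 + N$
$b{\left(Y \right)} = 2 + Y$
$Z{\left(P,I \right)} = -2$ ($Z{\left(P,I \right)} = -7 + \left(2 + 3\right) = -7 + 5 = -2$)
$X = 2$ ($X = \left(-1\right) \left(-2\right) = 2$)
$- 237 X = \left(-237\right) 2 = -474$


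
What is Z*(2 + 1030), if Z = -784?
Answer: -809088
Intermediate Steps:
Z*(2 + 1030) = -784*(2 + 1030) = -784*1032 = -809088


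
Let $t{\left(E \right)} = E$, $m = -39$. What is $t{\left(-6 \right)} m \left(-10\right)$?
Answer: $-2340$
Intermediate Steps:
$t{\left(-6 \right)} m \left(-10\right) = \left(-6\right) \left(-39\right) \left(-10\right) = 234 \left(-10\right) = -2340$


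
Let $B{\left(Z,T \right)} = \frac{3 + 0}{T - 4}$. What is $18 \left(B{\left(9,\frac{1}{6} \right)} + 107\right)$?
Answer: $\frac{43974}{23} \approx 1911.9$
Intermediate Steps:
$B{\left(Z,T \right)} = \frac{3}{-4 + T}$
$18 \left(B{\left(9,\frac{1}{6} \right)} + 107\right) = 18 \left(\frac{3}{-4 + \frac{1}{6}} + 107\right) = 18 \left(\frac{3}{- \frac{23}{6}} + 107\right) = 18 \left(3 \left(- \frac{6}{23}\right) + 107\right) = 18 \left(- \frac{18}{23} + 107\right) = 18 \cdot \frac{2443}{23} = \frac{43974}{23}$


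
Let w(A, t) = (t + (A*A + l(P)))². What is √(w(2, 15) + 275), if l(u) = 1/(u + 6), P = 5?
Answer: 5*√3095/11 ≈ 25.288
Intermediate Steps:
l(u) = 1/(6 + u)
w(A, t) = (1/11 + t + A²)² (w(A, t) = (t + (A*A + 1/(6 + 5)))² = (t + (A² + 1/11))² = (t + (1/11 + A²))² = (1/11 + t + A²)²)
√(w(2, 15) + 275) = √((1 + 11*15 + 11*2²)²/121 + 275) = √((1 + 165 + 11*4)²/121 + 275) = √((1 + 165 + 44)²/121 + 275) = √((1/121)*210² + 275) = √((1/121)*44100 + 275) = √(44100/121 + 275) = √(77375/121) = 5*√3095/11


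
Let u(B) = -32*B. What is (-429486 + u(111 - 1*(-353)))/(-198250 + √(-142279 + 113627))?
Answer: 1694023375/755828676 + 222167*I*√7163/9825772788 ≈ 2.2413 + 0.0019136*I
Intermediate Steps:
(-429486 + u(111 - 1*(-353)))/(-198250 + √(-142279 + 113627)) = (-429486 - 32*(111 - 1*(-353)))/(-198250 + √(-142279 + 113627)) = (-429486 - 32*(111 + 353))/(-198250 + √(-28652)) = (-429486 - 32*464)/(-198250 + 2*I*√7163) = (-429486 - 14848)/(-198250 + 2*I*√7163) = -444334/(-198250 + 2*I*√7163)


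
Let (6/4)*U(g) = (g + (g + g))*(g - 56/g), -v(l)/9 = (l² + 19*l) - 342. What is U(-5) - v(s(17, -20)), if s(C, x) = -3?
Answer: -3572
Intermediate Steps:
v(l) = 3078 - 171*l - 9*l² (v(l) = -9*((l² + 19*l) - 342) = -9*(-342 + l² + 19*l) = 3078 - 171*l - 9*l²)
U(g) = 2*g*(g - 56/g) (U(g) = 2*((g + (g + g))*(g - 56/g))/3 = 2*((g + 2*g)*(g - 56/g))/3 = 2*((3*g)*(g - 56/g))/3 = 2*(3*g*(g - 56/g))/3 = 2*g*(g - 56/g))
U(-5) - v(s(17, -20)) = (-112 + 2*(-5)²) - (3078 - 171*(-3) - 9*(-3)²) = (-112 + 2*25) - (3078 + 513 - 9*9) = (-112 + 50) - (3078 + 513 - 81) = -62 - 1*3510 = -62 - 3510 = -3572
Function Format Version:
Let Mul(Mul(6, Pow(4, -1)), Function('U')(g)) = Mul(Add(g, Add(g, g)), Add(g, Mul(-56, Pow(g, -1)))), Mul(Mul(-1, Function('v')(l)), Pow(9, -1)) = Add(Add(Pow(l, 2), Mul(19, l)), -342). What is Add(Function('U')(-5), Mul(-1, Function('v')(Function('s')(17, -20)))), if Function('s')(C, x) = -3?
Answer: -3572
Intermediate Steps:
Function('v')(l) = Add(3078, Mul(-171, l), Mul(-9, Pow(l, 2))) (Function('v')(l) = Mul(-9, Add(Add(Pow(l, 2), Mul(19, l)), -342)) = Mul(-9, Add(-342, Pow(l, 2), Mul(19, l))) = Add(3078, Mul(-171, l), Mul(-9, Pow(l, 2))))
Function('U')(g) = Mul(2, g, Add(g, Mul(-56, Pow(g, -1)))) (Function('U')(g) = Mul(Rational(2, 3), Mul(Add(g, Add(g, g)), Add(g, Mul(-56, Pow(g, -1))))) = Mul(Rational(2, 3), Mul(Add(g, Mul(2, g)), Add(g, Mul(-56, Pow(g, -1))))) = Mul(Rational(2, 3), Mul(Mul(3, g), Add(g, Mul(-56, Pow(g, -1))))) = Mul(Rational(2, 3), Mul(3, g, Add(g, Mul(-56, Pow(g, -1))))) = Mul(2, g, Add(g, Mul(-56, Pow(g, -1)))))
Add(Function('U')(-5), Mul(-1, Function('v')(Function('s')(17, -20)))) = Add(Add(-112, Mul(2, Pow(-5, 2))), Mul(-1, Add(3078, Mul(-171, -3), Mul(-9, Pow(-3, 2))))) = Add(Add(-112, Mul(2, 25)), Mul(-1, Add(3078, 513, Mul(-9, 9)))) = Add(Add(-112, 50), Mul(-1, Add(3078, 513, -81))) = Add(-62, Mul(-1, 3510)) = Add(-62, -3510) = -3572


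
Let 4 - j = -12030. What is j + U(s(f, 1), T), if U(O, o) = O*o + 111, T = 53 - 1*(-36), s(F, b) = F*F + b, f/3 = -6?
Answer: 41070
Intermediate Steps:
f = -18 (f = 3*(-6) = -18)
s(F, b) = b + F**2 (s(F, b) = F**2 + b = b + F**2)
j = 12034 (j = 4 - 1*(-12030) = 4 + 12030 = 12034)
T = 89 (T = 53 + 36 = 89)
U(O, o) = 111 + O*o
j + U(s(f, 1), T) = 12034 + (111 + (1 + (-18)**2)*89) = 12034 + (111 + (1 + 324)*89) = 12034 + (111 + 325*89) = 12034 + (111 + 28925) = 12034 + 29036 = 41070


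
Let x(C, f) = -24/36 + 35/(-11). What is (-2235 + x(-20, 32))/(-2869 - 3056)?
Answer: 73882/195525 ≈ 0.37786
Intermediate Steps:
x(C, f) = -127/33 (x(C, f) = -24*1/36 + 35*(-1/11) = -2/3 - 35/11 = -127/33)
(-2235 + x(-20, 32))/(-2869 - 3056) = (-2235 - 127/33)/(-2869 - 3056) = -73882/33/(-5925) = -73882/33*(-1/5925) = 73882/195525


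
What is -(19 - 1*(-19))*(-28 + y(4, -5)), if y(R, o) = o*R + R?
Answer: 1672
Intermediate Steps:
y(R, o) = R + R*o (y(R, o) = R*o + R = R + R*o)
-(19 - 1*(-19))*(-28 + y(4, -5)) = -(19 - 1*(-19))*(-28 + 4*(1 - 5)) = -(19 + 19)*(-28 + 4*(-4)) = -38*(-28 - 16) = -38*(-44) = -1*(-1672) = 1672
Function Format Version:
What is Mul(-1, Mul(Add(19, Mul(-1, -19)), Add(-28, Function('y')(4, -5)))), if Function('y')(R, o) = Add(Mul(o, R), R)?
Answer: 1672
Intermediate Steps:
Function('y')(R, o) = Add(R, Mul(R, o)) (Function('y')(R, o) = Add(Mul(R, o), R) = Add(R, Mul(R, o)))
Mul(-1, Mul(Add(19, Mul(-1, -19)), Add(-28, Function('y')(4, -5)))) = Mul(-1, Mul(Add(19, Mul(-1, -19)), Add(-28, Mul(4, Add(1, -5))))) = Mul(-1, Mul(Add(19, 19), Add(-28, Mul(4, -4)))) = Mul(-1, Mul(38, Add(-28, -16))) = Mul(-1, Mul(38, -44)) = Mul(-1, -1672) = 1672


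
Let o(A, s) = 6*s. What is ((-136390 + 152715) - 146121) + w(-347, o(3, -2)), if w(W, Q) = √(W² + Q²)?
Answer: -129796 + √120553 ≈ -1.2945e+5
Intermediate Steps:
w(W, Q) = √(Q² + W²)
((-136390 + 152715) - 146121) + w(-347, o(3, -2)) = ((-136390 + 152715) - 146121) + √((6*(-2))² + (-347)²) = (16325 - 146121) + √((-12)² + 120409) = -129796 + √(144 + 120409) = -129796 + √120553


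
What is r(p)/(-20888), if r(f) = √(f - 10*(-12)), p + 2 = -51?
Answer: -√67/20888 ≈ -0.00039187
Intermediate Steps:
p = -53 (p = -2 - 51 = -53)
r(f) = √(120 + f) (r(f) = √(f + 120) = √(120 + f))
r(p)/(-20888) = √(120 - 53)/(-20888) = √67*(-1/20888) = -√67/20888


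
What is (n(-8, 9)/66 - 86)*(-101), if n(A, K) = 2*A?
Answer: 287446/33 ≈ 8710.5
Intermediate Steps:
(n(-8, 9)/66 - 86)*(-101) = ((2*(-8))/66 - 86)*(-101) = (-16*1/66 - 86)*(-101) = (-8/33 - 86)*(-101) = -2846/33*(-101) = 287446/33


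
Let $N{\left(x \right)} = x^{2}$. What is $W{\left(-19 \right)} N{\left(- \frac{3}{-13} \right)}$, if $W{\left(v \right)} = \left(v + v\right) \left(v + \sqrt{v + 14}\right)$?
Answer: $\frac{6498}{169} - \frac{342 i \sqrt{5}}{169} \approx 38.45 - 4.5251 i$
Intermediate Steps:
$W{\left(v \right)} = 2 v \left(v + \sqrt{14 + v}\right)$
$W{\left(-19 \right)} N{\left(- \frac{3}{-13} \right)} = 2 \left(-19\right) \left(-19 + \sqrt{14 - 19}\right) \left(- \frac{3}{-13}\right)^{2} = 2 \left(-19\right) \left(-19 + \sqrt{-5}\right) \left(\left(-3\right) \left(- \frac{1}{13}\right)\right)^{2} = 2 \left(-19\right) \left(-19 + i \sqrt{5}\right) \left(\frac{3}{13}\right)^{2} = \left(722 - 38 i \sqrt{5}\right) \frac{9}{169} = \frac{6498}{169} - \frac{342 i \sqrt{5}}{169}$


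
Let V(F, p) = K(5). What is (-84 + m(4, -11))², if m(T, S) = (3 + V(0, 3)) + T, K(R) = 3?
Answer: 5476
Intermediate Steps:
V(F, p) = 3
m(T, S) = 6 + T (m(T, S) = (3 + 3) + T = 6 + T)
(-84 + m(4, -11))² = (-84 + (6 + 4))² = (-84 + 10)² = (-74)² = 5476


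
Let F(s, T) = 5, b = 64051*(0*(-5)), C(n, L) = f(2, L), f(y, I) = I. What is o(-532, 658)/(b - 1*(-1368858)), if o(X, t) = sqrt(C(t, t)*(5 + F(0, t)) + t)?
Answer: sqrt(7238)/1368858 ≈ 6.2151e-5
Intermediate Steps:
C(n, L) = L
b = 0 (b = 64051*0 = 0)
o(X, t) = sqrt(11)*sqrt(t) (o(X, t) = sqrt(t*(5 + 5) + t) = sqrt(t*10 + t) = sqrt(10*t + t) = sqrt(11*t) = sqrt(11)*sqrt(t))
o(-532, 658)/(b - 1*(-1368858)) = (sqrt(11)*sqrt(658))/(0 - 1*(-1368858)) = sqrt(7238)/(0 + 1368858) = sqrt(7238)/1368858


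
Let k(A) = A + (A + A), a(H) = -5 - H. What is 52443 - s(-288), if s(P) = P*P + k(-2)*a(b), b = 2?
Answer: -30543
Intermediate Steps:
k(A) = 3*A (k(A) = A + 2*A = 3*A)
s(P) = 42 + P**2 (s(P) = P*P + (3*(-2))*(-5 - 1*2) = P**2 - 6*(-5 - 2) = P**2 - 6*(-7) = P**2 + 42 = 42 + P**2)
52443 - s(-288) = 52443 - (42 + (-288)**2) = 52443 - (42 + 82944) = 52443 - 1*82986 = 52443 - 82986 = -30543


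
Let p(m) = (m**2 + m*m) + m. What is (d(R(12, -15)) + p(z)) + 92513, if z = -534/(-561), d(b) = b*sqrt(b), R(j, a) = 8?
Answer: 3235183751/34969 + 16*sqrt(2) ≈ 92538.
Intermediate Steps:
d(b) = b**(3/2)
z = 178/187 (z = -534*(-1/561) = 178/187 ≈ 0.95187)
p(m) = m + 2*m**2 (p(m) = (m**2 + m**2) + m = 2*m**2 + m = m + 2*m**2)
(d(R(12, -15)) + p(z)) + 92513 = (8**(3/2) + 178*(1 + 2*(178/187))/187) + 92513 = (16*sqrt(2) + 178*(1 + 356/187)/187) + 92513 = (16*sqrt(2) + (178/187)*(543/187)) + 92513 = (16*sqrt(2) + 96654/34969) + 92513 = (96654/34969 + 16*sqrt(2)) + 92513 = 3235183751/34969 + 16*sqrt(2)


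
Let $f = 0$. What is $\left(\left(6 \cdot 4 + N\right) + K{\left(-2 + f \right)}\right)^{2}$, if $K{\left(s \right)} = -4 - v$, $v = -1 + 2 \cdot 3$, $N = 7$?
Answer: $484$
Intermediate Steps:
$v = 5$ ($v = -1 + 6 = 5$)
$K{\left(s \right)} = -9$ ($K{\left(s \right)} = -4 - 5 = -9$)
$\left(\left(6 \cdot 4 + N\right) + K{\left(-2 + f \right)}\right)^{2} = \left(\left(6 \cdot 4 + 7\right) - 9\right)^{2} = \left(\left(24 + 7\right) - 9\right)^{2} = \left(31 - 9\right)^{2} = 22^{2} = 484$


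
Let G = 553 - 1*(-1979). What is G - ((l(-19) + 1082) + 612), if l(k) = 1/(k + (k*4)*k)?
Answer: 1194149/1425 ≈ 838.00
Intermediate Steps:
l(k) = 1/(k + 4*k²) (l(k) = 1/(k + (4*k)*k) = 1/(k + 4*k²))
G = 2532 (G = 553 + 1979 = 2532)
G - ((l(-19) + 1082) + 612) = 2532 - ((1/((-19)*(1 + 4*(-19))) + 1082) + 612) = 2532 - ((-1/(19*(1 - 76)) + 1082) + 612) = 2532 - ((-1/19/(-75) + 1082) + 612) = 2532 - ((-1/19*(-1/75) + 1082) + 612) = 2532 - ((1/1425 + 1082) + 612) = 2532 - (1541851/1425 + 612) = 2532 - 1*2413951/1425 = 2532 - 2413951/1425 = 1194149/1425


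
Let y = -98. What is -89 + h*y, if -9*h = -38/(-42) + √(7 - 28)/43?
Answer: -2137/27 + 98*I*√21/387 ≈ -79.148 + 1.1604*I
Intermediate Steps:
h = -19/189 - I*√21/387 (h = -(-38/(-42) + √(7 - 28)/43)/9 = -(-38*(-1/42) + √(-21)*(1/43))/9 = -(19/21 + (I*√21)*(1/43))/9 = -(19/21 + I*√21/43)/9 = -19/189 - I*√21/387 ≈ -0.10053 - 0.011841*I)
-89 + h*y = -89 + (-19/189 - I*√21/387)*(-98) = -89 + (266/27 + 98*I*√21/387) = -2137/27 + 98*I*√21/387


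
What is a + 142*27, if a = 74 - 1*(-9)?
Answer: 3917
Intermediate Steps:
a = 83 (a = 74 + 9 = 83)
a + 142*27 = 83 + 142*27 = 83 + 3834 = 3917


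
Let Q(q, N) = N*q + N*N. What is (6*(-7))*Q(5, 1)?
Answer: -252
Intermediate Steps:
Q(q, N) = N² + N*q (Q(q, N) = N*q + N² = N² + N*q)
(6*(-7))*Q(5, 1) = (6*(-7))*(1*(1 + 5)) = -42*6 = -252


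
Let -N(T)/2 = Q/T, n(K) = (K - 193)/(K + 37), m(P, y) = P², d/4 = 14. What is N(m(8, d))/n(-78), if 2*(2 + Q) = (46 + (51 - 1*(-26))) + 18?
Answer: -5617/17344 ≈ -0.32386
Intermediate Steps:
Q = 137/2 (Q = -2 + ((46 + (51 - 1*(-26))) + 18)/2 = -2 + ((46 + (51 + 26)) + 18)/2 = -2 + ((46 + 77) + 18)/2 = -2 + (123 + 18)/2 = -2 + (½)*141 = -2 + 141/2 = 137/2 ≈ 68.500)
d = 56 (d = 4*14 = 56)
n(K) = (-193 + K)/(37 + K)
N(T) = -137/T
N(m(8, d))/n(-78) = (-137/(8²))/(((-193 - 78)/(37 - 78))) = (-137/64)/((-271/(-41))) = (-137*1/64)/((-1/41*(-271))) = -137/(64*271/41) = -137/64*41/271 = -5617/17344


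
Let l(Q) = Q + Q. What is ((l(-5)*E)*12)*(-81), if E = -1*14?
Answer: -136080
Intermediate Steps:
E = -14
l(Q) = 2*Q
((l(-5)*E)*12)*(-81) = (((2*(-5))*(-14))*12)*(-81) = (-10*(-14)*12)*(-81) = (140*12)*(-81) = 1680*(-81) = -136080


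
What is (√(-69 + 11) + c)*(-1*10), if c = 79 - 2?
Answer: -770 - 10*I*√58 ≈ -770.0 - 76.158*I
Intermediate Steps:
c = 77
(√(-69 + 11) + c)*(-1*10) = (√(-69 + 11) + 77)*(-1*10) = (√(-58) + 77)*(-10) = (I*√58 + 77)*(-10) = (77 + I*√58)*(-10) = -770 - 10*I*√58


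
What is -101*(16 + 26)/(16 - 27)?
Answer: 4242/11 ≈ 385.64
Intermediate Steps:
-101*(16 + 26)/(16 - 27) = -4242/(-11) = -4242*(-1)/11 = -101*(-42/11) = 4242/11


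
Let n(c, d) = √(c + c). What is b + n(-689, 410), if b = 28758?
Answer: 28758 + I*√1378 ≈ 28758.0 + 37.121*I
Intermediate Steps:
n(c, d) = √2*√c (n(c, d) = √(2*c) = √2*√c)
b + n(-689, 410) = 28758 + √2*√(-689) = 28758 + √2*(I*√689) = 28758 + I*√1378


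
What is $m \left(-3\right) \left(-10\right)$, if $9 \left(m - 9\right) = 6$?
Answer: $290$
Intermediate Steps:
$m = \frac{29}{3}$ ($m = 9 + \frac{1}{9} \cdot 6 = 9 + \frac{2}{3} = \frac{29}{3} \approx 9.6667$)
$m \left(-3\right) \left(-10\right) = \frac{29}{3} \left(-3\right) \left(-10\right) = \left(-29\right) \left(-10\right) = 290$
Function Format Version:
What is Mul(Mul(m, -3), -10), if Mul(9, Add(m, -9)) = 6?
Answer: 290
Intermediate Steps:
m = Rational(29, 3) (m = Add(9, Mul(Rational(1, 9), 6)) = Add(9, Rational(2, 3)) = Rational(29, 3) ≈ 9.6667)
Mul(Mul(m, -3), -10) = Mul(Mul(Rational(29, 3), -3), -10) = Mul(-29, -10) = 290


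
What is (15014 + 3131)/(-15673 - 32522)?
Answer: -3629/9639 ≈ -0.37649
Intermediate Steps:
(15014 + 3131)/(-15673 - 32522) = 18145/(-48195) = 18145*(-1/48195) = -3629/9639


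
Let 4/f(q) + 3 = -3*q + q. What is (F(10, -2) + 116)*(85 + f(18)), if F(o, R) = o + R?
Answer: 410564/39 ≈ 10527.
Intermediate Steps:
F(o, R) = R + o
f(q) = 4/(-3 - 2*q) (f(q) = 4/(-3 + (-3*q + q)) = 4/(-3 - 2*q))
(F(10, -2) + 116)*(85 + f(18)) = ((-2 + 10) + 116)*(85 - 4/(3 + 2*18)) = (8 + 116)*(85 - 4/(3 + 36)) = 124*(85 - 4/39) = 124*(3311/39) = 410564/39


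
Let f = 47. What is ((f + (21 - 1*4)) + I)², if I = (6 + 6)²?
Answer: 43264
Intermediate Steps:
I = 144 (I = 12² = 144)
((f + (21 - 1*4)) + I)² = ((47 + (21 - 1*4)) + 144)² = ((47 + (21 - 4)) + 144)² = ((47 + 17) + 144)² = (64 + 144)² = 208² = 43264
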